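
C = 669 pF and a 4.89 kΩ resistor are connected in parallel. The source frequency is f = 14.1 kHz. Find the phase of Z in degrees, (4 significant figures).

-16.16°

ω = 2πf = 88590 rad/s
X_C = 1/(ωC) = 16870 Ω
Parallel: admittances add. Y = 1/R + jωC
Y = (0.0002045 + j5.927e-05) S
|Y| = 0.0002129 S → |Z| = 1/|Y| = 4697 Ω, ∠Z = −∠Y = -16.16°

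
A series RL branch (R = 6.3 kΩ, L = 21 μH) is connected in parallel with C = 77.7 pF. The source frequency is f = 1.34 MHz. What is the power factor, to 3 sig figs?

0.237

ω = 2πf = 8.419e+06 rad/s
X_L = ωL = 177 Ω
X_C = 1/(ωC) = 1530 Ω
Branch 1 (R+jX_L): Z₁ = 6300 + j177 Ω, |Z₁| = 6300 Ω
Branch 2 (−jX_C): Z₂ = −j1530 Ω
Parallel: Z = Z₁Z₂/(Z₁+Z₂), |Z| = 1500 Ω, ∠Z = -76.3°
cos φ = cos(-76.3°) = 0.237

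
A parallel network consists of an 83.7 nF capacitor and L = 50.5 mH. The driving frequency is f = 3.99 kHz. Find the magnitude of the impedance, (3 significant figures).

ω = 2πf = 25070 rad/s
X_L = ωL = 1270 Ω
X_C = 1/(ωC) = 477 Ω
Parallel: admittances add. Y = 1/(jωL) + jωC
Y = (0 + j0.00131) S
|Y| = 0.00131 S → |Z| = 1/|Y| = 764 Ω, ∠Z = −∠Y = -90.0°

764 Ω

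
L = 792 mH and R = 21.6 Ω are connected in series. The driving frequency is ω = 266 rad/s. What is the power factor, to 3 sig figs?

X_L = ωL = 211 Ω
Z = 21.6 + j211 Ω
|Z| = √(21.6² + 211²) = 212 Ω
∠Z = arctan(211/21.6) = 84.1°
cos φ = cos(84.1°) = 0.102

0.102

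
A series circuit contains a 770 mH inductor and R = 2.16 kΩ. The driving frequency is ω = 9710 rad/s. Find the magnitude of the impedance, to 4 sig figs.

7782 Ω

X_L = ωL = 7477 Ω
Z = 2160 + j7477 Ω
|Z| = √(2160² + 7477²) = 7782 Ω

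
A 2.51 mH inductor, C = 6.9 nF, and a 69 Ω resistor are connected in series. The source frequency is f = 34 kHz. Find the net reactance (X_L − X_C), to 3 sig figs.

-142 Ω

ω = 2πf = 213600 rad/s
X_L = ωL = 536 Ω
X_C = 1/(ωC) = 678 Ω
X = 536 − 678 = -142 Ω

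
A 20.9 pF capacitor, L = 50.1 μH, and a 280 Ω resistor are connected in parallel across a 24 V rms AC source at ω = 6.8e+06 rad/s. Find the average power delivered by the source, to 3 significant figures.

X_L = ωL = 341 Ω
X_C = 1/(ωC) = 7040 Ω
Parallel: admittances add. Y = 1/R + 1/(jωL) + jωC
Y = (0.00357 − j0.00279) S
|Y| = 0.00453 S → |Z| = 1/|Y| = 221 Ω, ∠Z = −∠Y = 38.0°
I = V/|Z| = 109 mA
P = VI cos φ = 24 × 0.109 × cos(38.0°) = 2.06 W

2.06 W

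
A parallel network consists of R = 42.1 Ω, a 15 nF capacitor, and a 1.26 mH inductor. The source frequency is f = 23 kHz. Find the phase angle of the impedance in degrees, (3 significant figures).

7.97°

ω = 2πf = 144500 rad/s
X_L = ωL = 182 Ω
X_C = 1/(ωC) = 461 Ω
Parallel: admittances add. Y = 1/R + 1/(jωL) + jωC
Y = (0.0238 − j0.00332) S
|Y| = 0.0240 S → |Z| = 1/|Y| = 41.7 Ω, ∠Z = −∠Y = 7.97°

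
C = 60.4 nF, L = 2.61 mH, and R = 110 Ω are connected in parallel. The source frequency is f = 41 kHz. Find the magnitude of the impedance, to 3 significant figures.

ω = 2πf = 257600 rad/s
X_L = ωL = 672 Ω
X_C = 1/(ωC) = 64.3 Ω
Parallel: admittances add. Y = 1/R + 1/(jωL) + jωC
Y = (0.00909 + j0.0141) S
|Y| = 0.0168 S → |Z| = 1/|Y| = 59.7 Ω, ∠Z = −∠Y = -57.1°

59.7 Ω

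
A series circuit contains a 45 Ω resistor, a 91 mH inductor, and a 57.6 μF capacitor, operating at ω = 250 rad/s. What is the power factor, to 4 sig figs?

X_L = ωL = 22.75 Ω
X_C = 1/(ωC) = 69.44 Ω
Net reactance X = X_L − X_C = -46.69 Ω
Z = 45.00 − j46.69 Ω
|Z| = √(45.00² + 46.69²) = 64.85 Ω
∠Z = arctan(-46.69/45.00) = -46.06°
cos φ = cos(-46.06°) = 0.6939

0.6939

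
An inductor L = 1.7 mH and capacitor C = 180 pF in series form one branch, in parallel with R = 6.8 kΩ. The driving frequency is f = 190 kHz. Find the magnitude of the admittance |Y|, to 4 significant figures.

ω = 2πf = 1.194e+06 rad/s
X_L = ωL = 2029 Ω
X_C = 1/(ωC) = 4654 Ω
Branch 1: Z₁ = R = 6800 Ω
Branch 2 (series LC): Z₂ = j(X_L − X_C) = −j2624 Ω
Parallel: Z = Z₁Z₂/(Z₁+Z₂), |Z| = 2448 Ω, ∠Z = -68.90°
|Y| = 1/|Z| = 408.5 μS

408.5 μS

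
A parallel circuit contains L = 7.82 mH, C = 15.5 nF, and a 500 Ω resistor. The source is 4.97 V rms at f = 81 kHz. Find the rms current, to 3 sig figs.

ω = 2πf = 508900 rad/s
X_L = ωL = 3980 Ω
X_C = 1/(ωC) = 127 Ω
Parallel: admittances add. Y = 1/R + 1/(jωL) + jωC
Y = (0.00200 + j0.00764) S
|Y| = 0.00789 S → |Z| = 1/|Y| = 127 Ω, ∠Z = −∠Y = -75.3°
I = V/|Z| = 4.97/127 = 39.2 mA

39.2 mA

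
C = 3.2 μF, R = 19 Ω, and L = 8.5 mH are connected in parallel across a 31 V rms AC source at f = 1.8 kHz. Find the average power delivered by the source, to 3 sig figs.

50.6 W

ω = 2πf = 11310 rad/s
X_L = ωL = 96.1 Ω
X_C = 1/(ωC) = 27.6 Ω
Parallel: admittances add. Y = 1/R + 1/(jωL) + jωC
Y = (0.0526 + j0.0258) S
|Y| = 0.0586 S → |Z| = 1/|Y| = 17.1 Ω, ∠Z = −∠Y = -26.1°
I = V/|Z| = 1.82 A
P = VI cos φ = 31 × 1.82 × cos(-26.1°) = 50.6 W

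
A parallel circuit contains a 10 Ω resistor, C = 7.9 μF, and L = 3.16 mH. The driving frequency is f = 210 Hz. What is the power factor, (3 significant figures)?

ω = 2πf = 1319 rad/s
X_L = ωL = 4.17 Ω
X_C = 1/(ωC) = 95.9 Ω
Parallel: admittances add. Y = 1/R + 1/(jωL) + jωC
Y = (0.100 − j0.229) S
|Y| = 0.250 S → |Z| = 1/|Y| = 4.00 Ω, ∠Z = −∠Y = 66.4°
cos φ = cos(66.4°) = 0.400

0.400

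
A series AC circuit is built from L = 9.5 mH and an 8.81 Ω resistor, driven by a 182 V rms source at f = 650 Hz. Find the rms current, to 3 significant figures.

4.57 A

ω = 2πf = 4084 rad/s
X_L = ωL = 38.8 Ω
Z = 8.81 + j38.8 Ω
|Z| = √(8.81² + 38.8²) = 39.8 Ω
I = V/|Z| = 182/39.8 = 4.57 A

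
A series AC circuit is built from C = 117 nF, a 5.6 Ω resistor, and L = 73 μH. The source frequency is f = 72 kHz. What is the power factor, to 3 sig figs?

ω = 2πf = 452400 rad/s
X_L = ωL = 33.0 Ω
X_C = 1/(ωC) = 18.9 Ω
Net reactance X = X_L − X_C = 14.1 Ω
Z = 5.60 + j14.1 Ω
|Z| = √(5.60² + 14.1²) = 15.2 Ω
∠Z = arctan(14.1/5.60) = 68.4°
cos φ = cos(68.4°) = 0.368

0.368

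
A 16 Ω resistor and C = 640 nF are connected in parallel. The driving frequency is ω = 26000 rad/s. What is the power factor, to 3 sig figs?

X_C = 1/(ωC) = 60.1 Ω
Parallel: admittances add. Y = 1/R + jωC
Y = (0.0625 + j0.0166) S
|Y| = 0.0647 S → |Z| = 1/|Y| = 15.5 Ω, ∠Z = −∠Y = -14.9°
cos φ = cos(-14.9°) = 0.966

0.966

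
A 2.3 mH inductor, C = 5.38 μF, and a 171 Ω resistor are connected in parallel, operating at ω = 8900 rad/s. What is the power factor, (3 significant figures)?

X_L = ωL = 20.5 Ω
X_C = 1/(ωC) = 20.9 Ω
Parallel: admittances add. Y = 1/R + 1/(jωL) + jωC
Y = (0.00585 − j0.000970) S
|Y| = 0.00593 S → |Z| = 1/|Y| = 169 Ω, ∠Z = −∠Y = 9.42°
cos φ = cos(9.42°) = 0.987

0.987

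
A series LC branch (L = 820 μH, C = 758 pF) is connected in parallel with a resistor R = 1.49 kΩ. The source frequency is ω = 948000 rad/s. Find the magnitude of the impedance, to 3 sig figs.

X_L = ωL = 777 Ω
X_C = 1/(ωC) = 1390 Ω
Branch 1: Z₁ = R = 1490 Ω
Branch 2 (series LC): Z₂ = j(X_L − X_C) = −j614 Ω
Parallel: Z = Z₁Z₂/(Z₁+Z₂), |Z| = 568 Ω, ∠Z = -67.6°

568 Ω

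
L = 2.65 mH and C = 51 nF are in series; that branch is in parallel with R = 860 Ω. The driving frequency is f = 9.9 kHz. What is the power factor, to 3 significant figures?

ω = 2πf = 62200 rad/s
X_L = ωL = 165 Ω
X_C = 1/(ωC) = 315 Ω
Branch 1: Z₁ = R = 860 Ω
Branch 2 (series LC): Z₂ = j(X_L − X_C) = −j150 Ω
Parallel: Z = Z₁Z₂/(Z₁+Z₂), |Z| = 148 Ω, ∠Z = -80.1°
cos φ = cos(-80.1°) = 0.172

0.172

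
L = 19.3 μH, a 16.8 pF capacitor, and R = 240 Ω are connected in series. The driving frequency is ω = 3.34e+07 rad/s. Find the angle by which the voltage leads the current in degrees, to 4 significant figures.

X_L = ωL = 644.6 Ω
X_C = 1/(ωC) = 1782 Ω
Net reactance X = X_L − X_C = -1138 Ω
Z = 240.0 − j1138 Ω
|Z| = √(240.0² + 1138²) = 1163 Ω
∠Z = arctan(-1138/240.0) = -78.09°

-78.09°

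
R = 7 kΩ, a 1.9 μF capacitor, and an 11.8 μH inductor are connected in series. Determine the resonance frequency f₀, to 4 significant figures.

33.61 kHz

ω₀ = 1/√(LC) = 1/√(1.18e-05 × 1.9e-06) = 211200 rad/s
f₀ = ω₀/(2π) = 33.61 kHz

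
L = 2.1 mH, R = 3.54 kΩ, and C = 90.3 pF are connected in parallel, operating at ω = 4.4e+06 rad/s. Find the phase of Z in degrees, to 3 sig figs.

X_L = ωL = 9240 Ω
X_C = 1/(ωC) = 2520 Ω
Parallel: admittances add. Y = 1/R + 1/(jωL) + jωC
Y = (0.000282 + j0.000289) S
|Y| = 0.000404 S → |Z| = 1/|Y| = 2470 Ω, ∠Z = −∠Y = -45.7°

-45.7°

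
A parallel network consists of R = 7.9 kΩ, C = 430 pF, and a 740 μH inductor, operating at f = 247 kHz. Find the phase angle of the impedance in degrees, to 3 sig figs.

58.1°

ω = 2πf = 1.552e+06 rad/s
X_L = ωL = 1150 Ω
X_C = 1/(ωC) = 1500 Ω
Parallel: admittances add. Y = 1/R + 1/(jωL) + jωC
Y = (0.000127 − j0.000203) S
|Y| = 0.000240 S → |Z| = 1/|Y| = 4170 Ω, ∠Z = −∠Y = 58.1°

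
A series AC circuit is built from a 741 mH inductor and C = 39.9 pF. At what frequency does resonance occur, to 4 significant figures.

ω₀ = 1/√(LC) = 1/√(0.741 × 3.99e-11) = 183900 rad/s
f₀ = ω₀/(2π) = 29.27 kHz

29.27 kHz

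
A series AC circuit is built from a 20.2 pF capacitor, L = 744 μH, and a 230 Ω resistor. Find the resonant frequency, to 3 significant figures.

1.30 MHz

ω₀ = 1/√(LC) = 1/√(0.000744 × 2.02e-11) = 8.157e+06 rad/s
f₀ = ω₀/(2π) = 1.30 MHz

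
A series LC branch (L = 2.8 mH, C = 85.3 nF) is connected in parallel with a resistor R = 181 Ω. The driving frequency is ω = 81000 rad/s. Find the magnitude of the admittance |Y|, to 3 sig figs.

X_L = ωL = 227 Ω
X_C = 1/(ωC) = 145 Ω
Branch 1: Z₁ = R = 181 Ω
Branch 2 (series LC): Z₂ = j(X_L − X_C) = j82.1 Ω
Parallel: Z = Z₁Z₂/(Z₁+Z₂), |Z| = 74.7 Ω, ∠Z = 65.6°
|Y| = 1/|Z| = 13.4 mS

13.4 mS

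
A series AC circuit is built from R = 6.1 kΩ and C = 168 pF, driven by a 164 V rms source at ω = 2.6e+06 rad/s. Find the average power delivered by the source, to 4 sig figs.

3.865 W

X_C = 1/(ωC) = 2289 Ω
Z = 6100 − j2289 Ω
|Z| = √(6100² + 2289²) = 6515 Ω
∠Z = arctan(-2289/6100) = -20.57°
I = V/|Z| = 25.17 mA
P = VI cos φ = 164 × 0.02517 × cos(-20.57°) = 3.865 W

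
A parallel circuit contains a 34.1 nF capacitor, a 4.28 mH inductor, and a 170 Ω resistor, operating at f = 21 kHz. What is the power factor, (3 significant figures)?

ω = 2πf = 131900 rad/s
X_L = ωL = 565 Ω
X_C = 1/(ωC) = 222 Ω
Parallel: admittances add. Y = 1/R + 1/(jωL) + jωC
Y = (0.00588 + j0.00273) S
|Y| = 0.00648 S → |Z| = 1/|Y| = 154 Ω, ∠Z = −∠Y = -24.9°
cos φ = cos(-24.9°) = 0.907

0.907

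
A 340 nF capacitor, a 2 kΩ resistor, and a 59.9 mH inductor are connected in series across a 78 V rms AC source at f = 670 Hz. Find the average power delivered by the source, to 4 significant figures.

2.898 W

ω = 2πf = 4210 rad/s
X_L = ωL = 252.2 Ω
X_C = 1/(ωC) = 698.7 Ω
Net reactance X = X_L − X_C = -446.5 Ω
Z = 2000 − j446.5 Ω
|Z| = √(2000² + 446.5²) = 2049 Ω
∠Z = arctan(-446.5/2000) = -12.58°
I = V/|Z| = 38.06 mA
P = VI cos φ = 78 × 0.03806 × cos(-12.58°) = 2.898 W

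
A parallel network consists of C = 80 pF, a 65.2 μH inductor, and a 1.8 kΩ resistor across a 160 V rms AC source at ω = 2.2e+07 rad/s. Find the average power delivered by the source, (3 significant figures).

X_L = ωL = 1430 Ω
X_C = 1/(ωC) = 568 Ω
Parallel: admittances add. Y = 1/R + 1/(jωL) + jωC
Y = (0.000556 + j0.00106) S
|Y| = 0.00120 S → |Z| = 1/|Y| = 834 Ω, ∠Z = −∠Y = -62.4°
I = V/|Z| = 192 mA
P = VI cos φ = 160 × 0.192 × cos(-62.4°) = 14.2 W

14.2 W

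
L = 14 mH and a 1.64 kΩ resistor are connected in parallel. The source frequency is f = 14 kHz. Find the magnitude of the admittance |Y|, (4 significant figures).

1.015 mS

ω = 2πf = 87960 rad/s
X_L = ωL = 1232 Ω
Parallel: admittances add. Y = 1/R + 1/(jωL)
Y = (0.0006098 − j0.0008120) S
|Y| = 0.001015 S → |Z| = 1/|Y| = 984.8 Ω, ∠Z = −∠Y = 53.10°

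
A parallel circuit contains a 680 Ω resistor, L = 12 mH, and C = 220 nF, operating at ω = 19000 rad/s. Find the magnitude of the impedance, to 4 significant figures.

673.4 Ω

X_L = ωL = 228.0 Ω
X_C = 1/(ωC) = 239.2 Ω
Parallel: admittances add. Y = 1/R + 1/(jωL) + jωC
Y = (0.001471 − j0.0002060) S
|Y| = 0.001485 S → |Z| = 1/|Y| = 673.4 Ω, ∠Z = −∠Y = 7.973°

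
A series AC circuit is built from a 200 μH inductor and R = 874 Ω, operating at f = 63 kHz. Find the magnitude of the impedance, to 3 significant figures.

ω = 2πf = 395800 rad/s
X_L = ωL = 79.2 Ω
Z = 874 + j79.2 Ω
|Z| = √(874² + 79.2²) = 878 Ω

878 Ω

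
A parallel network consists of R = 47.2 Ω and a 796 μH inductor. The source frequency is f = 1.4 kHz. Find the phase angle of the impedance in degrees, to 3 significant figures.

81.6°

ω = 2πf = 8796 rad/s
X_L = ωL = 7.00 Ω
Parallel: admittances add. Y = 1/R + 1/(jωL)
Y = (0.0212 − j0.143) S
|Y| = 0.144 S → |Z| = 1/|Y| = 6.93 Ω, ∠Z = −∠Y = 81.6°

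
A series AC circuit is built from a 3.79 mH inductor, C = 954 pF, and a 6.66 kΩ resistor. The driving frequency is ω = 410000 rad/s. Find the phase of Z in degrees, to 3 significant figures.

-8.56°

X_L = ωL = 1550 Ω
X_C = 1/(ωC) = 2560 Ω
Net reactance X = X_L − X_C = -1000 Ω
Z = 6660 − j1000 Ω
|Z| = √(6660² + 1000²) = 6740 Ω
∠Z = arctan(-1000/6660) = -8.56°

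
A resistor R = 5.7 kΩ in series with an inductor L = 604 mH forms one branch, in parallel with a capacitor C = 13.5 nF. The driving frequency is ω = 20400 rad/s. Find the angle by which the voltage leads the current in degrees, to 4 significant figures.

X_L = ωL = 12320 Ω
X_C = 1/(ωC) = 3631 Ω
Branch 1 (R+jX_L): Z₁ = 5700 + j12320 Ω, |Z₁| = 13580 Ω
Branch 2 (−jX_C): Z₂ = −j3631 Ω
Parallel: Z = Z₁Z₂/(Z₁+Z₂), |Z| = 4743 Ω, ∠Z = -81.57°

-81.57°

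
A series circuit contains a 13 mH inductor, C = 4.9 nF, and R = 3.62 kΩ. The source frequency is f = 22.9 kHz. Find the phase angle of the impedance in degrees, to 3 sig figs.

7.12°

ω = 2πf = 143900 rad/s
X_L = ωL = 1870 Ω
X_C = 1/(ωC) = 1420 Ω
Net reactance X = X_L − X_C = 452 Ω
Z = 3620 + j452 Ω
|Z| = √(3620² + 452²) = 3650 Ω
∠Z = arctan(452/3620) = 7.12°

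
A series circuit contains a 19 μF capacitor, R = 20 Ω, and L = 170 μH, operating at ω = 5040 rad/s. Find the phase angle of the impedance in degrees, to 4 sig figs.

-25.61°

X_L = ωL = 0.8568 Ω
X_C = 1/(ωC) = 10.44 Ω
Net reactance X = X_L − X_C = -9.586 Ω
Z = 20.00 − j9.586 Ω
|Z| = √(20.00² + 9.586²) = 22.18 Ω
∠Z = arctan(-9.586/20.00) = -25.61°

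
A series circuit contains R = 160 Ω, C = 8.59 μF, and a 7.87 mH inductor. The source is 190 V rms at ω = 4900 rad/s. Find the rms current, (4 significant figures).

1.182 A

X_L = ωL = 38.56 Ω
X_C = 1/(ωC) = 23.76 Ω
Net reactance X = X_L − X_C = 14.80 Ω
Z = 160.0 + j14.80 Ω
|Z| = √(160.0² + 14.80²) = 160.7 Ω
I = V/|Z| = 190/160.7 = 1.182 A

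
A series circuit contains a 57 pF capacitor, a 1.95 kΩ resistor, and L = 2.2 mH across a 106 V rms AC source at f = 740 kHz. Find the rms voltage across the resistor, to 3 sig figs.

30.7 V

ω = 2πf = 4.65e+06 rad/s
X_L = ωL = 10200 Ω
X_C = 1/(ωC) = 3770 Ω
Net reactance X = X_L − X_C = 6460 Ω
Z = 1950 + j6460 Ω
|Z| = √(1950² + 6460²) = 6740 Ω
I = V/|Z| = 15.7 mA
V_R = I·|Z_R| = 0.0157 × 1950 = 30.7 V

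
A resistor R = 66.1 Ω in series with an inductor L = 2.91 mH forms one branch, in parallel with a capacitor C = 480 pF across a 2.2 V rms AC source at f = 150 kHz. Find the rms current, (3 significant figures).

ω = 2πf = 942500 rad/s
X_L = ωL = 2740 Ω
X_C = 1/(ωC) = 2210 Ω
Branch 1 (R+jX_L): Z₁ = 66.1 + j2740 Ω, |Z₁| = 2740 Ω
Branch 2 (−jX_C): Z₂ = −j2210 Ω
Parallel: Z = Z₁Z₂/(Z₁+Z₂), |Z| = 11300 Ω, ∠Z = -84.3°
I = V/|Z| = 2.2/11300 = 195 μA

195 μA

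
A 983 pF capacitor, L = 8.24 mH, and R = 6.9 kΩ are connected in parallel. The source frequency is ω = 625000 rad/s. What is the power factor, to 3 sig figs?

0.326

X_L = ωL = 5150 Ω
X_C = 1/(ωC) = 1630 Ω
Parallel: admittances add. Y = 1/R + 1/(jωL) + jωC
Y = (0.000145 + j0.000420) S
|Y| = 0.000444 S → |Z| = 1/|Y| = 2250 Ω, ∠Z = −∠Y = -71.0°
cos φ = cos(-71.0°) = 0.326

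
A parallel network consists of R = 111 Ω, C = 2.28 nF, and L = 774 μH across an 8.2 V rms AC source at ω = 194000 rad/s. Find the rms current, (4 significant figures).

X_L = ωL = 150.2 Ω
X_C = 1/(ωC) = 2261 Ω
Parallel: admittances add. Y = 1/R + 1/(jωL) + jωC
Y = (0.009009 − j0.006217) S
|Y| = 0.01095 S → |Z| = 1/|Y| = 91.36 Ω, ∠Z = −∠Y = 34.61°
I = V/|Z| = 8.2/91.36 = 89.76 mA

89.76 mA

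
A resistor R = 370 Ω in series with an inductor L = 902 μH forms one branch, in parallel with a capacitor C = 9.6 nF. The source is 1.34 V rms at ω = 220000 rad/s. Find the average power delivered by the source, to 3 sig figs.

X_L = ωL = 198 Ω
X_C = 1/(ωC) = 473 Ω
Branch 1 (R+jX_L): Z₁ = 370 + j198 Ω, |Z₁| = 420 Ω
Branch 2 (−jX_C): Z₂ = −j473 Ω
Parallel: Z = Z₁Z₂/(Z₁+Z₂), |Z| = 431 Ω, ∠Z = -25.2°
I = V/|Z| = 3.11 mA
P = VI cos φ = 1.34 × 0.00311 × cos(-25.2°) = 3.77 mW

3.77 mW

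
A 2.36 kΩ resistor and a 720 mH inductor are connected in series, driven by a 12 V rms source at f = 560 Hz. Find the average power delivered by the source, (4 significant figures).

ω = 2πf = 3519 rad/s
X_L = ωL = 2533 Ω
Z = 2360 + j2533 Ω
|Z| = √(2360² + 2533²) = 3462 Ω
∠Z = arctan(2533/2360) = 47.03°
I = V/|Z| = 3.466 mA
P = VI cos φ = 12 × 0.003466 × cos(47.03°) = 28.35 mW

28.35 mW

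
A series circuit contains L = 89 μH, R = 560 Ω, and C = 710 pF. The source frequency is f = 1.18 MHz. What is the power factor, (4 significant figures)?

ω = 2πf = 7.414e+06 rad/s
X_L = ωL = 659.9 Ω
X_C = 1/(ωC) = 190.0 Ω
Net reactance X = X_L − X_C = 469.9 Ω
Z = 560.0 + j469.9 Ω
|Z| = √(560.0² + 469.9²) = 731.0 Ω
∠Z = arctan(469.9/560.0) = 40.00°
cos φ = cos(40.00°) = 0.7660

0.7660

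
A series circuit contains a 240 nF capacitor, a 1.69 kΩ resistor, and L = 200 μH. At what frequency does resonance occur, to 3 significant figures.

ω₀ = 1/√(LC) = 1/√(0.0002 × 2.4e-07) = 144300 rad/s
f₀ = ω₀/(2π) = 23.0 kHz

23.0 kHz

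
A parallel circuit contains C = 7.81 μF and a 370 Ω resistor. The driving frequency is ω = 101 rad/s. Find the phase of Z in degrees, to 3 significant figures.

X_C = 1/(ωC) = 1270 Ω
Parallel: admittances add. Y = 1/R + jωC
Y = (0.00270 + j0.000789) S
|Y| = 0.00282 S → |Z| = 1/|Y| = 355 Ω, ∠Z = −∠Y = -16.3°

-16.3°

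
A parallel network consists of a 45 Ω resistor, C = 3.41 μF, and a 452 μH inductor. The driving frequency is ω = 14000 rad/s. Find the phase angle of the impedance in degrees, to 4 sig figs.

78.61°

X_L = ωL = 6.328 Ω
X_C = 1/(ωC) = 20.95 Ω
Parallel: admittances add. Y = 1/R + 1/(jωL) + jωC
Y = (0.02222 − j0.1103) S
|Y| = 0.1125 S → |Z| = 1/|Y| = 8.889 Ω, ∠Z = −∠Y = 78.61°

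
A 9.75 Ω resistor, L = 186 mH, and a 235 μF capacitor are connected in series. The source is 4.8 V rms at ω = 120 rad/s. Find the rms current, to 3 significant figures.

X_L = ωL = 22.3 Ω
X_C = 1/(ωC) = 35.5 Ω
Net reactance X = X_L − X_C = -13.1 Ω
Z = 9.75 − j13.1 Ω
|Z| = √(9.75² + 13.1²) = 16.4 Ω
I = V/|Z| = 4.8/16.4 = 293 mA

293 mA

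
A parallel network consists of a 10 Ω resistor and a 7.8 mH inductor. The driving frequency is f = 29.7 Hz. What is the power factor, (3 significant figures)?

ω = 2πf = 186.6 rad/s
X_L = ωL = 1.46 Ω
Parallel: admittances add. Y = 1/R + 1/(jωL)
Y = (0.100 − j0.687) S
|Y| = 0.694 S → |Z| = 1/|Y| = 1.44 Ω, ∠Z = −∠Y = 81.7°
cos φ = cos(81.7°) = 0.144

0.144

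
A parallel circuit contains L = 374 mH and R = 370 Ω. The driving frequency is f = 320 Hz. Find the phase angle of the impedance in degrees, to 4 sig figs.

ω = 2πf = 2011 rad/s
X_L = ωL = 752.0 Ω
Parallel: admittances add. Y = 1/R + 1/(jωL)
Y = (0.002703 − j0.001330) S
|Y| = 0.003012 S → |Z| = 1/|Y| = 332.0 Ω, ∠Z = −∠Y = 26.20°

26.20°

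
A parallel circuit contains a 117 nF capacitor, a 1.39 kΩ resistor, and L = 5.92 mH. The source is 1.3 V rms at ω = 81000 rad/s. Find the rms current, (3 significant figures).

9.65 mA

X_L = ωL = 480 Ω
X_C = 1/(ωC) = 106 Ω
Parallel: admittances add. Y = 1/R + 1/(jωL) + jωC
Y = (0.000719 + j0.00739) S
|Y| = 0.00743 S → |Z| = 1/|Y| = 135 Ω, ∠Z = −∠Y = -84.4°
I = V/|Z| = 1.3/135 = 9.65 mA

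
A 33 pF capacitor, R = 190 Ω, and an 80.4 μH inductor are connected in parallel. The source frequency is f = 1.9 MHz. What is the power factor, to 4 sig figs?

0.9925

ω = 2πf = 1.194e+07 rad/s
X_L = ωL = 959.8 Ω
X_C = 1/(ωC) = 2538 Ω
Parallel: admittances add. Y = 1/R + 1/(jωL) + jωC
Y = (0.005263 − j0.0006479) S
|Y| = 0.005303 S → |Z| = 1/|Y| = 188.6 Ω, ∠Z = −∠Y = 7.018°
cos φ = cos(7.018°) = 0.9925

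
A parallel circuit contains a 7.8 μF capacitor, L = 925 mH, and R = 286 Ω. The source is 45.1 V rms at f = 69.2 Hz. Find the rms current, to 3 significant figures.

ω = 2πf = 434.8 rad/s
X_L = ωL = 402 Ω
X_C = 1/(ωC) = 295 Ω
Parallel: admittances add. Y = 1/R + 1/(jωL) + jωC
Y = (0.00350 + j0.000905) S
|Y| = 0.00361 S → |Z| = 1/|Y| = 277 Ω, ∠Z = −∠Y = -14.5°
I = V/|Z| = 45.1/277 = 163 mA

163 mA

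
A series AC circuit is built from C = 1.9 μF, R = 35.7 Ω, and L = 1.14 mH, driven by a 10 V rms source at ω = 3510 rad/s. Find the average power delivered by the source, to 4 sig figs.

X_L = ωL = 4.001 Ω
X_C = 1/(ωC) = 149.9 Ω
Net reactance X = X_L − X_C = -145.9 Ω
Z = 35.70 − j145.9 Ω
|Z| = √(35.70² + 145.9²) = 150.2 Ω
∠Z = arctan(-145.9/35.70) = -76.25°
I = V/|Z| = 66.56 mA
P = VI cos φ = 10 × 0.06656 × cos(-76.25°) = 158.1 mW

158.1 mW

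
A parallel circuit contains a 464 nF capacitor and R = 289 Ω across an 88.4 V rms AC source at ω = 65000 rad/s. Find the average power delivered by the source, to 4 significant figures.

X_C = 1/(ωC) = 33.16 Ω
Parallel: admittances add. Y = 1/R + jωC
Y = (0.003460 + j0.03016) S
|Y| = 0.03036 S → |Z| = 1/|Y| = 32.94 Ω, ∠Z = −∠Y = -83.46°
I = V/|Z| = 2.684 A
P = VI cos φ = 88.4 × 2.684 × cos(-83.46°) = 27.04 W

27.04 W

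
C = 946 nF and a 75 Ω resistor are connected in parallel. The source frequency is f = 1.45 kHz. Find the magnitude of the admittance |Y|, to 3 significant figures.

ω = 2πf = 9111 rad/s
X_C = 1/(ωC) = 116 Ω
Parallel: admittances add. Y = 1/R + jωC
Y = (0.0133 + j0.00862) S
|Y| = 0.0159 S → |Z| = 1/|Y| = 63.0 Ω, ∠Z = −∠Y = -32.9°

15.9 mS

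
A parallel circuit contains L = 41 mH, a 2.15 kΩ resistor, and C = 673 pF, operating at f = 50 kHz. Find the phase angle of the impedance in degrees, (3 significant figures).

-16.0°

ω = 2πf = 314200 rad/s
X_L = ωL = 12900 Ω
X_C = 1/(ωC) = 4730 Ω
Parallel: admittances add. Y = 1/R + 1/(jωL) + jωC
Y = (0.000465 + j0.000134) S
|Y| = 0.000484 S → |Z| = 1/|Y| = 2070 Ω, ∠Z = −∠Y = -16.0°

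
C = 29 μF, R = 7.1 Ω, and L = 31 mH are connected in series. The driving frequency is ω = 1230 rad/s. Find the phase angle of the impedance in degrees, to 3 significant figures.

54.9°

X_L = ωL = 38.1 Ω
X_C = 1/(ωC) = 28.0 Ω
Net reactance X = X_L − X_C = 10.1 Ω
Z = 7.10 + j10.1 Ω
|Z| = √(7.10² + 10.1²) = 12.3 Ω
∠Z = arctan(10.1/7.10) = 54.9°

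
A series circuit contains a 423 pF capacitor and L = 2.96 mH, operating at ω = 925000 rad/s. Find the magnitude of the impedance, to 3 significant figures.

X_L = ωL = 2740 Ω
X_C = 1/(ωC) = 2560 Ω
Net reactance X = X_L − X_C = 182 Ω
Z = j182 Ω
|Z| = √(0² + 182²) = 182 Ω

182 Ω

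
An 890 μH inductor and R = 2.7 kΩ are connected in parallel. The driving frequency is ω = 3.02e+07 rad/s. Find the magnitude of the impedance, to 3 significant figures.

2690 Ω

X_L = ωL = 26900 Ω
Parallel: admittances add. Y = 1/R + 1/(jωL)
Y = (0.000370 − j3.72e-05) S
|Y| = 0.000372 S → |Z| = 1/|Y| = 2690 Ω, ∠Z = −∠Y = 5.74°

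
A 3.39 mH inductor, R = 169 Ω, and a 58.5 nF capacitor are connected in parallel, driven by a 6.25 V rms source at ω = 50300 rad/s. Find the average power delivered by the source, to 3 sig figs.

231 mW

X_L = ωL = 171 Ω
X_C = 1/(ωC) = 340 Ω
Parallel: admittances add. Y = 1/R + 1/(jωL) + jωC
Y = (0.00592 − j0.00292) S
|Y| = 0.00660 S → |Z| = 1/|Y| = 152 Ω, ∠Z = −∠Y = 26.3°
I = V/|Z| = 41.2 mA
P = VI cos φ = 6.25 × 0.0412 × cos(26.3°) = 231 mW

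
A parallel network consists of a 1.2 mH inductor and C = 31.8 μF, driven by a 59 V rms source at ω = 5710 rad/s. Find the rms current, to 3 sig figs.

2.10 A

X_L = ωL = 6.85 Ω
X_C = 1/(ωC) = 5.51 Ω
Parallel: admittances add. Y = 1/(jωL) + jωC
Y = (0 + j0.0356) S
|Y| = 0.0356 S → |Z| = 1/|Y| = 28.1 Ω, ∠Z = −∠Y = -90.0°
I = V/|Z| = 59/28.1 = 2.10 A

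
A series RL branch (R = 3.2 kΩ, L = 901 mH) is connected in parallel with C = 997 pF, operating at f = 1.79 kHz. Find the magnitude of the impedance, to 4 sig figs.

ω = 2πf = 11250 rad/s
X_L = ωL = 10130 Ω
X_C = 1/(ωC) = 89180 Ω
Branch 1 (R+jX_L): Z₁ = 3200 + j10130 Ω, |Z₁| = 10630 Ω
Branch 2 (−jX_C): Z₂ = −j89180 Ω
Parallel: Z = Z₁Z₂/(Z₁+Z₂), |Z| = 11980 Ω, ∠Z = 70.16°

11980 Ω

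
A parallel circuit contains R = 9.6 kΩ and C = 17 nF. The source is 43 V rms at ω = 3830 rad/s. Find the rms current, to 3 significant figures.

X_C = 1/(ωC) = 15400 Ω
Parallel: admittances add. Y = 1/R + jωC
Y = (0.000104 + j6.51e-05) S
|Y| = 0.000123 S → |Z| = 1/|Y| = 8140 Ω, ∠Z = −∠Y = -32.0°
I = V/|Z| = 43/8140 = 5.28 mA

5.28 mA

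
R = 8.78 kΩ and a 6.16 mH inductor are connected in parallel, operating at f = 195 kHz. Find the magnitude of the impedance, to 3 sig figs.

5720 Ω

ω = 2πf = 1.225e+06 rad/s
X_L = ωL = 7550 Ω
Parallel: admittances add. Y = 1/R + 1/(jωL)
Y = (0.000114 − j0.000132) S
|Y| = 0.000175 S → |Z| = 1/|Y| = 5720 Ω, ∠Z = −∠Y = 49.3°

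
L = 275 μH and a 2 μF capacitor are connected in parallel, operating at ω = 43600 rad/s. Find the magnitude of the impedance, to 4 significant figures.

X_L = ωL = 11.99 Ω
X_C = 1/(ωC) = 11.47 Ω
Parallel: admittances add. Y = 1/(jωL) + jωC
Y = (0 + j0.003797) S
|Y| = 0.003797 S → |Z| = 1/|Y| = 263.4 Ω, ∠Z = −∠Y = -90.00°

263.4 Ω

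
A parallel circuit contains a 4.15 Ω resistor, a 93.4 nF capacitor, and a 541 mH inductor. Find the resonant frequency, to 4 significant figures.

708.0 Hz

ω₀ = 1/√(LC) = 1/√(0.541 × 9.34e-08) = 4449 rad/s
f₀ = ω₀/(2π) = 708.0 Hz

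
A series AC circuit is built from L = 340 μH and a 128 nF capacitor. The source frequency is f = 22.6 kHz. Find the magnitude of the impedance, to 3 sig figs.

ω = 2πf = 142000 rad/s
X_L = ωL = 48.3 Ω
X_C = 1/(ωC) = 55.0 Ω
Net reactance X = X_L − X_C = -6.74 Ω
Z = − j6.74 Ω
|Z| = √(0² + 6.74²) = 6.74 Ω

6.74 Ω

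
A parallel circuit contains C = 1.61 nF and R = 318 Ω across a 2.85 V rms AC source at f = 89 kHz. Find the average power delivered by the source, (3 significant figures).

ω = 2πf = 559200 rad/s
X_C = 1/(ωC) = 1110 Ω
Parallel: admittances add. Y = 1/R + jωC
Y = (0.00314 + j0.000900) S
|Y| = 0.00327 S → |Z| = 1/|Y| = 306 Ω, ∠Z = −∠Y = -16.0°
I = V/|Z| = 9.32 mA
P = VI cos φ = 2.85 × 0.00932 × cos(-16.0°) = 25.5 mW

25.5 mW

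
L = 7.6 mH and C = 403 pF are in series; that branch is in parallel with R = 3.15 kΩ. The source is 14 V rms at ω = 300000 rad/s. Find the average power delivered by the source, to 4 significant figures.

62.22 mW

X_L = ωL = 2280 Ω
X_C = 1/(ωC) = 8271 Ω
Branch 1: Z₁ = R = 3150 Ω
Branch 2 (series LC): Z₂ = j(X_L − X_C) = −j5991 Ω
Parallel: Z = Z₁Z₂/(Z₁+Z₂), |Z| = 2788 Ω, ∠Z = -27.73°
I = V/|Z| = 5.021 mA
P = VI cos φ = 14 × 0.005021 × cos(-27.73°) = 62.22 mW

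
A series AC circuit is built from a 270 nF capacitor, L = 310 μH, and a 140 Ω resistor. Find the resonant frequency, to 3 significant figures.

17.4 kHz

ω₀ = 1/√(LC) = 1/√(0.00031 × 2.7e-07) = 109300 rad/s
f₀ = ω₀/(2π) = 17.4 kHz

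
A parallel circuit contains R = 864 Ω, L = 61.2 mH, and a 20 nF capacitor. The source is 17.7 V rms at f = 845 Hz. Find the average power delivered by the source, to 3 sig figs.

ω = 2πf = 5309 rad/s
X_L = ωL = 325 Ω
X_C = 1/(ωC) = 9420 Ω
Parallel: admittances add. Y = 1/R + 1/(jωL) + jωC
Y = (0.00116 − j0.00297) S
|Y| = 0.00319 S → |Z| = 1/|Y| = 314 Ω, ∠Z = −∠Y = 68.7°
I = V/|Z| = 56.4 mA
P = VI cos φ = 17.7 × 0.0564 × cos(68.7°) = 363 mW

363 mW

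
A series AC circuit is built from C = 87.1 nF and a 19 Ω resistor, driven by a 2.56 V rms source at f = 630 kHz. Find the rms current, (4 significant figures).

ω = 2πf = 3.958e+06 rad/s
X_C = 1/(ωC) = 2.900 Ω
Z = 19.00 − j2.900 Ω
|Z| = √(19.00² + 2.900²) = 19.22 Ω
I = V/|Z| = 2.56/19.22 = 133.2 mA

133.2 mA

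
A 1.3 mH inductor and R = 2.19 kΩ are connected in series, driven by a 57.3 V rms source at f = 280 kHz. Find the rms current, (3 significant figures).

18.1 mA

ω = 2πf = 1.759e+06 rad/s
X_L = ωL = 2290 Ω
Z = 2190 + j2290 Ω
|Z| = √(2190² + 2290²) = 3170 Ω
I = V/|Z| = 57.3/3170 = 18.1 mA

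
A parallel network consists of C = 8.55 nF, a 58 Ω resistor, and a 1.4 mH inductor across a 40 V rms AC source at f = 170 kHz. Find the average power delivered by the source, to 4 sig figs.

27.59 W

ω = 2πf = 1.068e+06 rad/s
X_L = ωL = 1495 Ω
X_C = 1/(ωC) = 109.5 Ω
Parallel: admittances add. Y = 1/R + 1/(jωL) + jωC
Y = (0.01724 + j0.008464) S
|Y| = 0.01921 S → |Z| = 1/|Y| = 52.06 Ω, ∠Z = −∠Y = -26.15°
I = V/|Z| = 768.3 mA
P = VI cos φ = 40 × 0.7683 × cos(-26.15°) = 27.59 W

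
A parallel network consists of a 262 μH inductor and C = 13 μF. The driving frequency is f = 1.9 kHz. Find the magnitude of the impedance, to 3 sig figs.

6.08 Ω

ω = 2πf = 11940 rad/s
X_L = ωL = 3.13 Ω
X_C = 1/(ωC) = 6.44 Ω
Parallel: admittances add. Y = 1/(jωL) + jωC
Y = (0 − j0.165) S
|Y| = 0.165 S → |Z| = 1/|Y| = 6.08 Ω, ∠Z = −∠Y = 90.0°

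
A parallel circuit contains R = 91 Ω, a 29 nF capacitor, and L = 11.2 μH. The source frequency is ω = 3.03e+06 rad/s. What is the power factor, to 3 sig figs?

0.185

X_L = ωL = 33.9 Ω
X_C = 1/(ωC) = 11.4 Ω
Parallel: admittances add. Y = 1/R + 1/(jωL) + jωC
Y = (0.0110 + j0.0584) S
|Y| = 0.0594 S → |Z| = 1/|Y| = 16.8 Ω, ∠Z = −∠Y = -79.3°
cos φ = cos(-79.3°) = 0.185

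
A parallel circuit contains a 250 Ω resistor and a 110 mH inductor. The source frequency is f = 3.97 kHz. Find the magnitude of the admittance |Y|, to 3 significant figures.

ω = 2πf = 24940 rad/s
X_L = ωL = 2740 Ω
Parallel: admittances add. Y = 1/R + 1/(jωL)
Y = (0.00400 − j0.000364) S
|Y| = 0.00402 S → |Z| = 1/|Y| = 249 Ω, ∠Z = −∠Y = 5.21°

4.02 mS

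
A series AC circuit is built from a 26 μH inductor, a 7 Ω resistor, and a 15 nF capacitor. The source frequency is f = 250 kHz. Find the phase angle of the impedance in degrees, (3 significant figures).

ω = 2πf = 1.571e+06 rad/s
X_L = ωL = 40.8 Ω
X_C = 1/(ωC) = 42.4 Ω
Net reactance X = X_L − X_C = -1.60 Ω
Z = 7.00 − j1.60 Ω
|Z| = √(7.00² + 1.60²) = 7.18 Ω
∠Z = arctan(-1.60/7.00) = -12.9°

-12.9°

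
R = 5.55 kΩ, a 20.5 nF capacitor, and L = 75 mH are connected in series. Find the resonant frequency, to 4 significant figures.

4.059 kHz

ω₀ = 1/√(LC) = 1/√(0.075 × 2.05e-08) = 25500 rad/s
f₀ = ω₀/(2π) = 4.059 kHz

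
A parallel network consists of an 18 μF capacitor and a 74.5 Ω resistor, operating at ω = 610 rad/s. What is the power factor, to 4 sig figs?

0.7740

X_C = 1/(ωC) = 91.07 Ω
Parallel: admittances add. Y = 1/R + jωC
Y = (0.01342 + j0.01098) S
|Y| = 0.01734 S → |Z| = 1/|Y| = 57.66 Ω, ∠Z = −∠Y = -39.28°
cos φ = cos(-39.28°) = 0.7740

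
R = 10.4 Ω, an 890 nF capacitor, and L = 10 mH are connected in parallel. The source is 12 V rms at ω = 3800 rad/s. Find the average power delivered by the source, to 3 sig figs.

X_L = ωL = 38.0 Ω
X_C = 1/(ωC) = 296 Ω
Parallel: admittances add. Y = 1/R + 1/(jωL) + jωC
Y = (0.0962 − j0.0229) S
|Y| = 0.0989 S → |Z| = 1/|Y| = 10.1 Ω, ∠Z = −∠Y = 13.4°
I = V/|Z| = 1.19 A
P = VI cos φ = 12 × 1.19 × cos(13.4°) = 13.8 W

13.8 W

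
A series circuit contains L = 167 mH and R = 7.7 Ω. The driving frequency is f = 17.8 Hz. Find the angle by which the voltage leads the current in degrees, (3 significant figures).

67.6°

ω = 2πf = 111.8 rad/s
X_L = ωL = 18.7 Ω
Z = 7.70 + j18.7 Ω
|Z| = √(7.70² + 18.7²) = 20.2 Ω
∠Z = arctan(18.7/7.70) = 67.6°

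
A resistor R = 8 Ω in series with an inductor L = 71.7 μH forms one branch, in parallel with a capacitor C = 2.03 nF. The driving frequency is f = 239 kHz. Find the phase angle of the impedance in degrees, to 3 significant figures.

ω = 2πf = 1.502e+06 rad/s
X_L = ωL = 108 Ω
X_C = 1/(ωC) = 328 Ω
Branch 1 (R+jX_L): Z₁ = 8.00 + j108 Ω, |Z₁| = 108 Ω
Branch 2 (−jX_C): Z₂ = −j328 Ω
Parallel: Z = Z₁Z₂/(Z₁+Z₂), |Z| = 161 Ω, ∠Z = 83.7°

83.7°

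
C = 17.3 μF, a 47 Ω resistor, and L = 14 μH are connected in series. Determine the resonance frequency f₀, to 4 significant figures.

10.23 kHz

ω₀ = 1/√(LC) = 1/√(1.4e-05 × 1.73e-05) = 64260 rad/s
f₀ = ω₀/(2π) = 10.23 kHz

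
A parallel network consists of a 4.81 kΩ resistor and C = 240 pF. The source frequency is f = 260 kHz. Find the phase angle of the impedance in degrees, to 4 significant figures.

ω = 2πf = 1.634e+06 rad/s
X_C = 1/(ωC) = 2551 Ω
Parallel: admittances add. Y = 1/R + jωC
Y = (0.0002079 + j0.0003921) S
|Y| = 0.0004438 S → |Z| = 1/|Y| = 2253 Ω, ∠Z = −∠Y = -62.06°

-62.06°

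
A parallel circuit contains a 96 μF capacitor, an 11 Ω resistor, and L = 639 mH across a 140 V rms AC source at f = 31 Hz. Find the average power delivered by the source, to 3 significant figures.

ω = 2πf = 194.8 rad/s
X_L = ωL = 124 Ω
X_C = 1/(ωC) = 53.5 Ω
Parallel: admittances add. Y = 1/R + 1/(jωL) + jωC
Y = (0.0909 + j0.0107) S
|Y| = 0.0915 S → |Z| = 1/|Y| = 10.9 Ω, ∠Z = −∠Y = -6.69°
I = V/|Z| = 12.8 A
P = VI cos φ = 140 × 12.8 × cos(-6.69°) = 1.78 kW

1.78 kW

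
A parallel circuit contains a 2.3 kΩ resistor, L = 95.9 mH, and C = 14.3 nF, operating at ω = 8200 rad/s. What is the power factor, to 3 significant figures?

0.352

X_L = ωL = 786 Ω
X_C = 1/(ωC) = 8530 Ω
Parallel: admittances add. Y = 1/R + 1/(jωL) + jωC
Y = (0.000435 − j0.00115) S
|Y| = 0.00123 S → |Z| = 1/|Y| = 811 Ω, ∠Z = −∠Y = 69.4°
cos φ = cos(69.4°) = 0.352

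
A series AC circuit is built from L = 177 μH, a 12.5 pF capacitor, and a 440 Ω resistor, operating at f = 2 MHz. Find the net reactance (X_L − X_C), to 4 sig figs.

ω = 2πf = 1.257e+07 rad/s
X_L = ωL = 2224 Ω
X_C = 1/(ωC) = 6366 Ω
X = 2224 − 6366 = -4142 Ω

-4142 Ω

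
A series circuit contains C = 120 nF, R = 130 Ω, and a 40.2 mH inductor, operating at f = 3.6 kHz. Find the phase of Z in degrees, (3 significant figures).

76.5°

ω = 2πf = 22620 rad/s
X_L = ωL = 909 Ω
X_C = 1/(ωC) = 368 Ω
Net reactance X = X_L − X_C = 541 Ω
Z = 130 + j541 Ω
|Z| = √(130² + 541²) = 556 Ω
∠Z = arctan(541/130) = 76.5°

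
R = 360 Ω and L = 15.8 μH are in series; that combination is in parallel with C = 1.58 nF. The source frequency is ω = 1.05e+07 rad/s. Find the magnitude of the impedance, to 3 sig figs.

X_L = ωL = 166 Ω
X_C = 1/(ωC) = 60.3 Ω
Branch 1 (R+jX_L): Z₁ = 360 + j166 Ω, |Z₁| = 396 Ω
Branch 2 (−jX_C): Z₂ = −j60.3 Ω
Parallel: Z = Z₁Z₂/(Z₁+Z₂), |Z| = 63.7 Ω, ∠Z = -81.6°

63.7 Ω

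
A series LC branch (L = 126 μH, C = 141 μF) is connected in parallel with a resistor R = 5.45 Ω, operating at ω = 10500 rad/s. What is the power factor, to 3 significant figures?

X_L = ωL = 1.32 Ω
X_C = 1/(ωC) = 0.675 Ω
Branch 1: Z₁ = R = 5.45 Ω
Branch 2 (series LC): Z₂ = j(X_L − X_C) = j0.648 Ω
Parallel: Z = Z₁Z₂/(Z₁+Z₂), |Z| = 0.643 Ω, ∠Z = 83.2°
cos φ = cos(83.2°) = 0.118

0.118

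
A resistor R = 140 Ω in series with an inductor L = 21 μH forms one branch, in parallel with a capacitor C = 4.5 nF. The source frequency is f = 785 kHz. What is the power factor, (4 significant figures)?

0.2387

ω = 2πf = 4.932e+06 rad/s
X_L = ωL = 103.6 Ω
X_C = 1/(ωC) = 45.05 Ω
Branch 1 (R+jX_L): Z₁ = 140.0 + j103.6 Ω, |Z₁| = 174.2 Ω
Branch 2 (−jX_C): Z₂ = −j45.05 Ω
Parallel: Z = Z₁Z₂/(Z₁+Z₂), |Z| = 51.71 Ω, ∠Z = -76.19°
cos φ = cos(-76.19°) = 0.2387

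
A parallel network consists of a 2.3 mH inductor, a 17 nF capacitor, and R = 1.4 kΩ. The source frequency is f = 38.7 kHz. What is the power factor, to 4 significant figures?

0.2913

ω = 2πf = 243200 rad/s
X_L = ωL = 559.3 Ω
X_C = 1/(ωC) = 241.9 Ω
Parallel: admittances add. Y = 1/R + 1/(jωL) + jωC
Y = (0.0007143 + j0.002346) S
|Y| = 0.002452 S → |Z| = 1/|Y| = 407.8 Ω, ∠Z = −∠Y = -73.06°
cos φ = cos(-73.06°) = 0.2913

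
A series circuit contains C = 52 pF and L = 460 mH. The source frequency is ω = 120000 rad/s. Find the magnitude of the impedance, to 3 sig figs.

105000 Ω

X_L = ωL = 55200 Ω
X_C = 1/(ωC) = 160000 Ω
Net reactance X = X_L − X_C = -105000 Ω
Z = − j105000 Ω
|Z| = √(0² + 105000²) = 105000 Ω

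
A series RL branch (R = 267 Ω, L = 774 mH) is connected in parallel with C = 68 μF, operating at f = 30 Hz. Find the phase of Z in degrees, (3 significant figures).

ω = 2πf = 188.5 rad/s
X_L = ωL = 146 Ω
X_C = 1/(ωC) = 78.0 Ω
Branch 1 (R+jX_L): Z₁ = 267 + j146 Ω, |Z₁| = 304 Ω
Branch 2 (−jX_C): Z₂ = −j78.0 Ω
Parallel: Z = Z₁Z₂/(Z₁+Z₂), |Z| = 86.2 Ω, ∠Z = -75.6°

-75.6°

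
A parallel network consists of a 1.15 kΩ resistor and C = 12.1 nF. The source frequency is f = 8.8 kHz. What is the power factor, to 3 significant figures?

0.793

ω = 2πf = 55290 rad/s
X_C = 1/(ωC) = 1490 Ω
Parallel: admittances add. Y = 1/R + jωC
Y = (0.000870 + j0.000669) S
|Y| = 0.00110 S → |Z| = 1/|Y| = 911 Ω, ∠Z = −∠Y = -37.6°
cos φ = cos(-37.6°) = 0.793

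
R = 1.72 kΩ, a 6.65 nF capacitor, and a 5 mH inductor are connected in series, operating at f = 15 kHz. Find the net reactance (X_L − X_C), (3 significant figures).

ω = 2πf = 94250 rad/s
X_L = ωL = 471 Ω
X_C = 1/(ωC) = 1600 Ω
X = 471 − 1600 = -1120 Ω

-1120 Ω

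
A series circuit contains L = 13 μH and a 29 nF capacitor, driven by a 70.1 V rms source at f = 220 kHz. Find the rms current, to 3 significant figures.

10.0 A

ω = 2πf = 1.382e+06 rad/s
X_L = ωL = 18.0 Ω
X_C = 1/(ωC) = 24.9 Ω
Net reactance X = X_L − X_C = -6.98 Ω
Z = − j6.98 Ω
|Z| = √(0² + 6.98²) = 6.98 Ω
I = V/|Z| = 70.1/6.98 = 10.0 A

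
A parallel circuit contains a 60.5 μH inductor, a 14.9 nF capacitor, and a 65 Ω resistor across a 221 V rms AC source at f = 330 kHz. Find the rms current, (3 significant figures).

ω = 2πf = 2.073e+06 rad/s
X_L = ωL = 125 Ω
X_C = 1/(ωC) = 32.4 Ω
Parallel: admittances add. Y = 1/R + 1/(jωL) + jωC
Y = (0.0154 + j0.0229) S
|Y| = 0.0276 S → |Z| = 1/|Y| = 36.2 Ω, ∠Z = −∠Y = -56.1°
I = V/|Z| = 221/36.2 = 6.10 A

6.10 A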